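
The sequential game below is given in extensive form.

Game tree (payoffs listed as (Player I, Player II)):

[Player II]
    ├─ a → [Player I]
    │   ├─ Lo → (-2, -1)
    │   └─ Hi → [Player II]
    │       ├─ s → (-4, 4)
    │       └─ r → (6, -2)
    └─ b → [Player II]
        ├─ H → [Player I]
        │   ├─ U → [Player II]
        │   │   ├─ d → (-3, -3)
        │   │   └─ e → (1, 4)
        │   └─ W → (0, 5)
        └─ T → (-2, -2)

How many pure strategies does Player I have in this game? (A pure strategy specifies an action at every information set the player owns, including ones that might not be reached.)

Player I owns the node after a with actions {Lo, Hi} — two choices.
Player I owns the node after b-H with actions {U, W} — two choices.
A pure strategy fixes one action at each information set independently, so the count is the product 2 × 2 = 4.
(For reference, Player II has 16 pure strategies, giving a 4×16 normal-form matrix.)

4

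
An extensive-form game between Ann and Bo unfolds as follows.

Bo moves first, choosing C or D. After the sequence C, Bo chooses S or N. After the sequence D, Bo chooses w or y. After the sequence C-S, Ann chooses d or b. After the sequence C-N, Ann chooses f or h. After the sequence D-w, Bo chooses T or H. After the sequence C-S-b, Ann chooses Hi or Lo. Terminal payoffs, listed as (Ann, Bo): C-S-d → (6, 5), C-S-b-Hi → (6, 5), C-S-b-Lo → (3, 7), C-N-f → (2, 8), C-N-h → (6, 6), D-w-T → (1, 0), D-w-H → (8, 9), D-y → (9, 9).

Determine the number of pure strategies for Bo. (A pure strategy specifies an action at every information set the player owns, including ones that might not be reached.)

16

Bo owns the root with actions {C, D} — two choices.
Bo owns the node after C with actions {S, N} — two choices.
Bo owns the node after D with actions {w, y} — two choices.
Bo owns the node after D-w with actions {T, H} — two choices.
A pure strategy fixes one action at each information set independently, so the count is the product 2 × 2 × 2 × 2 = 16.
(For reference, Ann has 8 pure strategies, giving a 16×8 normal-form matrix.)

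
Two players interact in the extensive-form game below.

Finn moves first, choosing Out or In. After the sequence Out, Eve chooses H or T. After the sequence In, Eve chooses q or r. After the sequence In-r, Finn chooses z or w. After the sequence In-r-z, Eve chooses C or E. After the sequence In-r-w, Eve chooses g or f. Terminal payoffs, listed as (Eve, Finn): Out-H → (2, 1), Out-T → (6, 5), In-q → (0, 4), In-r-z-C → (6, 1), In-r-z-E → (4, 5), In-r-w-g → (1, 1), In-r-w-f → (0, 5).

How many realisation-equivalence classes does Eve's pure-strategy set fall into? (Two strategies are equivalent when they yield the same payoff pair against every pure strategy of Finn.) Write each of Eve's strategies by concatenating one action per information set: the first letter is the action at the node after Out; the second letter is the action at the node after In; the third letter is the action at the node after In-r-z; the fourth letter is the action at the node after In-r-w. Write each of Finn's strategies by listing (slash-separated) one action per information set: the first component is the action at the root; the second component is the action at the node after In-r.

10

Eve has 16 pure strategies: HqCg, HqCf, HqEg, HqEf, HrCg, HrCf, HrEg, HrEf, TqCg, TqCf, TqEg, TqEf, TrCg, TrCf, TrEg, TrEf. Columns: Out/z, Out/w, In/z, In/w.
{HqCg, HqCf, HqEg, HqEf} → row (2,1) (2,1) (0,4) (0,4)
{HrCg} → row (2,1) (2,1) (6,1) (1,1)
{HrCf} → row (2,1) (2,1) (6,1) (0,5)
{HrEg} → row (2,1) (2,1) (4,5) (1,1)
{HrEf} → row (2,1) (2,1) (4,5) (0,5)
{TqCg, TqCf, TqEg, TqEf} → row (6,5) (6,5) (0,4) (0,4)
{TrCg} → row (6,5) (6,5) (6,1) (1,1)
{TrCf} → row (6,5) (6,5) (6,1) (0,5)
{TrEg} → row (6,5) (6,5) (4,5) (1,1)
{TrEf} → row (6,5) (6,5) (4,5) (0,5)
That's 10 distinct rows out of 16 strategies.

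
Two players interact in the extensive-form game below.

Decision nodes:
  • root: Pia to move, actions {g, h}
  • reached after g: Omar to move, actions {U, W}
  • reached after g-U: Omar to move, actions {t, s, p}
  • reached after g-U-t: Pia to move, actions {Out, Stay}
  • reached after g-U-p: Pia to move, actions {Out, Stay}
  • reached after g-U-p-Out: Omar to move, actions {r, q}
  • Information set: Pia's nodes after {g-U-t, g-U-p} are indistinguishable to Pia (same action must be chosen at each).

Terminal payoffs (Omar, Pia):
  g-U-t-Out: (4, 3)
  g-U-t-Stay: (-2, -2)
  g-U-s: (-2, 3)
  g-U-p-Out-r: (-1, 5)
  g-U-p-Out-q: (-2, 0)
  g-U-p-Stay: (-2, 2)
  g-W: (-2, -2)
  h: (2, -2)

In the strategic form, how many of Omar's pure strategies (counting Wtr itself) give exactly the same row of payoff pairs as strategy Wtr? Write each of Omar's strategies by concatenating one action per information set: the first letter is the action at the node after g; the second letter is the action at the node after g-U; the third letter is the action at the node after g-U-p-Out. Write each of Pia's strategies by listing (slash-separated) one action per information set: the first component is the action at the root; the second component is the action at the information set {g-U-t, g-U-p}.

Row for Wtr (columns g/Out, g/Stay, h/Out, h/Stay): (-2,-2) (-2,-2) (2,-2) (2,-2).
Under Wtr, Omar's choice at the node after g-U and at the node after g-U-p-Out can never be reached regardless of what Pia does, so varying those choices leaves every outcome unchanged.
Holding the reachable choices fixed and varying the unreachable ones freely already gives 3 × 2 = 6 equivalent strategies.
No other strategy reproduces this row, so those 6 are the full class: Wtr, Wtq, Wsr, Wsq, Wpr, Wpq.

6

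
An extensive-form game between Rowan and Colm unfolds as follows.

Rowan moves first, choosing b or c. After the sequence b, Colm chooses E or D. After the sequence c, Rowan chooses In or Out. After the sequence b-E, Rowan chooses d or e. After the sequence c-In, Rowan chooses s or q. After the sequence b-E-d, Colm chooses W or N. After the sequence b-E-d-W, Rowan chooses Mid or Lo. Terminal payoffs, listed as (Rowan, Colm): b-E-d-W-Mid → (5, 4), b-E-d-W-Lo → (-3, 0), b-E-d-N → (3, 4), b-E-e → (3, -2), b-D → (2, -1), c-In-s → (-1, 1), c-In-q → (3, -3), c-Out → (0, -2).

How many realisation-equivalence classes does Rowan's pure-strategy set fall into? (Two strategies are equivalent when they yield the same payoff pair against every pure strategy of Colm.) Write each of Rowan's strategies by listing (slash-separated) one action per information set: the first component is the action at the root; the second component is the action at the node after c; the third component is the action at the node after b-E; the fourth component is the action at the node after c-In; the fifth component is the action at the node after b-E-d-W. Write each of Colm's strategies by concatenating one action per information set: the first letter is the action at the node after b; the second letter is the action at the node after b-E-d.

6

Rowan has 32 pure strategies: b/In/d/s/Mid, b/In/d/s/Lo, b/In/d/q/Mid, b/In/d/q/Lo, b/In/e/s/Mid, b/In/e/s/Lo, b/In/e/q/Mid, b/In/e/q/Lo, b/Out/d/s/Mid, b/Out/d/s/Lo, b/Out/d/q/Mid, b/Out/d/q/Lo, b/Out/e/s/Mid, b/Out/e/s/Lo, b/Out/e/q/Mid, b/Out/e/q/Lo, c/In/d/s/Mid, c/In/d/s/Lo, c/In/d/q/Mid, c/In/d/q/Lo, c/In/e/s/Mid, c/In/e/s/Lo, c/In/e/q/Mid, c/In/e/q/Lo, c/Out/d/s/Mid, c/Out/d/s/Lo, c/Out/d/q/Mid, c/Out/d/q/Lo, c/Out/e/s/Mid, c/Out/e/s/Lo, c/Out/e/q/Mid, c/Out/e/q/Lo. Columns: EW, EN, DW, DN.
{b/In/d/s/Mid, b/In/d/q/Mid, b/Out/d/s/Mid, b/Out/d/q/Mid} → row (5,4) (3,4) (2,-1) (2,-1)
{b/In/d/s/Lo, b/In/d/q/Lo, b/Out/d/s/Lo, b/Out/d/q/Lo} → row (-3,0) (3,4) (2,-1) (2,-1)
{b/In/e/s/Mid, b/In/e/s/Lo, b/In/e/q/Mid, b/In/e/q/Lo, b/Out/e/s/Mid, b/Out/e/s/Lo, b/Out/e/q/Mid, b/Out/e/q/Lo} → row (3,-2) (3,-2) (2,-1) (2,-1)
{c/In/d/s/Mid, c/In/d/s/Lo, c/In/e/s/Mid, c/In/e/s/Lo} → row (-1,1) (-1,1) (-1,1) (-1,1)
{c/In/d/q/Mid, c/In/d/q/Lo, c/In/e/q/Mid, c/In/e/q/Lo} → row (3,-3) (3,-3) (3,-3) (3,-3)
{c/Out/d/s/Mid, c/Out/d/s/Lo, c/Out/d/q/Mid, c/Out/d/q/Lo, c/Out/e/s/Mid, c/Out/e/s/Lo, c/Out/e/q/Mid, c/Out/e/q/Lo} → row (0,-2) (0,-2) (0,-2) (0,-2)
That's 6 distinct rows out of 32 strategies.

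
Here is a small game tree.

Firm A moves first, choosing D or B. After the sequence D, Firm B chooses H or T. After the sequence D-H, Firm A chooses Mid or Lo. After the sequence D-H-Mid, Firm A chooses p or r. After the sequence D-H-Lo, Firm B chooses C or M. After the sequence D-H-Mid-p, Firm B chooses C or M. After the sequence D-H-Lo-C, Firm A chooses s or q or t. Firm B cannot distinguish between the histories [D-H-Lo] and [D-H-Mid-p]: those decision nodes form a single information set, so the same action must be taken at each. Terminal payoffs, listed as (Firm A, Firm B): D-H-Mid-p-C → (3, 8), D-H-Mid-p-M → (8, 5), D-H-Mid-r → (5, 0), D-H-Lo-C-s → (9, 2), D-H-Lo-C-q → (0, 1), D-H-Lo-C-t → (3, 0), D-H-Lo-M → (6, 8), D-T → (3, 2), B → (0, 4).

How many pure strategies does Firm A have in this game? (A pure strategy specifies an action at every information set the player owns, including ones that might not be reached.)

24

Firm A owns the root with actions {D, B} — two choices.
Firm A owns the node after D-H with actions {Mid, Lo} — two choices.
Firm A owns the node after D-H-Mid with actions {p, r} — two choices.
Firm A owns the node after D-H-Lo-C with actions {s, q, t} — three choices.
A pure strategy fixes one action at each information set independently, so the count is the product 2 × 2 × 2 × 3 = 24.
(For reference, Firm B has 4 pure strategies, giving a 24×4 normal-form matrix.)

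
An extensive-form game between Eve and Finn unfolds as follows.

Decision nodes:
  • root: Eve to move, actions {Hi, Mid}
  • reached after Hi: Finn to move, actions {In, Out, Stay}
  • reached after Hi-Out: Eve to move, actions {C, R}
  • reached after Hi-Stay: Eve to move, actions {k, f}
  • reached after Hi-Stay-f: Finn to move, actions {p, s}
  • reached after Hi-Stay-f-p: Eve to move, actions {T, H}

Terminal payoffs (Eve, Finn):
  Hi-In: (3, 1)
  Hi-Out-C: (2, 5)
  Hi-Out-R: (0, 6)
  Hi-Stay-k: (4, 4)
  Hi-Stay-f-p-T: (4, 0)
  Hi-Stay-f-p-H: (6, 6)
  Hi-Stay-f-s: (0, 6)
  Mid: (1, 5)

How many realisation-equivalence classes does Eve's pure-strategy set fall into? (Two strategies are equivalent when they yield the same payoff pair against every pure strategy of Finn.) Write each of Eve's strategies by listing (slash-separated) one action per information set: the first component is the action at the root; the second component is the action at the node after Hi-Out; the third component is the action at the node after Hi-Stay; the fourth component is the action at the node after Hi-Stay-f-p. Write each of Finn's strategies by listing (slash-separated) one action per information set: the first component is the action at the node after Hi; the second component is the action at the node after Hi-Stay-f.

7

Eve has 16 pure strategies: Hi/C/k/T, Hi/C/k/H, Hi/C/f/T, Hi/C/f/H, Hi/R/k/T, Hi/R/k/H, Hi/R/f/T, Hi/R/f/H, Mid/C/k/T, Mid/C/k/H, Mid/C/f/T, Mid/C/f/H, Mid/R/k/T, Mid/R/k/H, Mid/R/f/T, Mid/R/f/H. Columns: In/p, In/s, Out/p, Out/s, Stay/p, Stay/s.
{Hi/C/k/T, Hi/C/k/H} → row (3,1) (3,1) (2,5) (2,5) (4,4) (4,4)
{Hi/C/f/T} → row (3,1) (3,1) (2,5) (2,5) (4,0) (0,6)
{Hi/C/f/H} → row (3,1) (3,1) (2,5) (2,5) (6,6) (0,6)
{Hi/R/k/T, Hi/R/k/H} → row (3,1) (3,1) (0,6) (0,6) (4,4) (4,4)
{Hi/R/f/T} → row (3,1) (3,1) (0,6) (0,6) (4,0) (0,6)
{Hi/R/f/H} → row (3,1) (3,1) (0,6) (0,6) (6,6) (0,6)
{Mid/C/k/T, Mid/C/k/H, Mid/C/f/T, Mid/C/f/H, Mid/R/k/T, Mid/R/k/H, Mid/R/f/T, Mid/R/f/H} → row (1,5) (1,5) (1,5) (1,5) (1,5) (1,5)
That's 7 distinct rows out of 16 strategies.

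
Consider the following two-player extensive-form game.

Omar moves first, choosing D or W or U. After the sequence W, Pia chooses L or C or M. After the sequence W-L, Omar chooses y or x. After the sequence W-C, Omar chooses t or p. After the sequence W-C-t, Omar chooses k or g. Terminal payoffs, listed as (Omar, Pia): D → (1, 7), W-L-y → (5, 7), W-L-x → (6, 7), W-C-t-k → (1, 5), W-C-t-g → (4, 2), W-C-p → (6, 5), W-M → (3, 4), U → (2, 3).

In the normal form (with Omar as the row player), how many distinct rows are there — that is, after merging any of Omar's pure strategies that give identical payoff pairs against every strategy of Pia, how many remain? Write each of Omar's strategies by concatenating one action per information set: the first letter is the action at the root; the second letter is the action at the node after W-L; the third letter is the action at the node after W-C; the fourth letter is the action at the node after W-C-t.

8

Omar has 24 pure strategies: Dytk, Dytg, Dypk, Dypg, Dxtk, Dxtg, Dxpk, Dxpg, Wytk, Wytg, Wypk, Wypg, Wxtk, Wxtg, Wxpk, Wxpg, Uytk, Uytg, Uypk, Uypg, Uxtk, Uxtg, Uxpk, Uxpg. Columns: L, C, M.
{Dytk, Dytg, Dypk, Dypg, Dxtk, Dxtg, Dxpk, Dxpg} → row (1,7) (1,7) (1,7)
{Wytk} → row (5,7) (1,5) (3,4)
{Wytg} → row (5,7) (4,2) (3,4)
{Wypk, Wypg} → row (5,7) (6,5) (3,4)
{Wxtk} → row (6,7) (1,5) (3,4)
{Wxtg} → row (6,7) (4,2) (3,4)
{Wxpk, Wxpg} → row (6,7) (6,5) (3,4)
{Uytk, Uytg, Uypk, Uypg, Uxtk, Uxtg, Uxpk, Uxpg} → row (2,3) (2,3) (2,3)
That's 8 distinct rows out of 24 strategies.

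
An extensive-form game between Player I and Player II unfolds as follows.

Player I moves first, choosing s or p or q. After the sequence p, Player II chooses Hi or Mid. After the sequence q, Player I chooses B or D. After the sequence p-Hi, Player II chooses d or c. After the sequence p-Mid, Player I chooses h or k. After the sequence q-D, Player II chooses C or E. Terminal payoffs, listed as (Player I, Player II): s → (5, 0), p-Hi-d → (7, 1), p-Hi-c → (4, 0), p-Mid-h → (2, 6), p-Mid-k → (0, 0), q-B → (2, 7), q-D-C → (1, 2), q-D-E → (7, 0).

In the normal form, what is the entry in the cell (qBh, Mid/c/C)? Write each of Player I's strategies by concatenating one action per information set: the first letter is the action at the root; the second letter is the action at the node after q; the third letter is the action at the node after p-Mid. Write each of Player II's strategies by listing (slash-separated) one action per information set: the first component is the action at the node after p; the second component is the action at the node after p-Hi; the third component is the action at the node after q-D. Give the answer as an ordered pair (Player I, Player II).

(2, 7)

Trace the play path from the root:
  Player I plays q
  Player I plays B at [q]
→ terminal payoff (2, 7).
(Player I's choice at the node after p-Mid is never reached on this path, so it doesn't affect the outcome.)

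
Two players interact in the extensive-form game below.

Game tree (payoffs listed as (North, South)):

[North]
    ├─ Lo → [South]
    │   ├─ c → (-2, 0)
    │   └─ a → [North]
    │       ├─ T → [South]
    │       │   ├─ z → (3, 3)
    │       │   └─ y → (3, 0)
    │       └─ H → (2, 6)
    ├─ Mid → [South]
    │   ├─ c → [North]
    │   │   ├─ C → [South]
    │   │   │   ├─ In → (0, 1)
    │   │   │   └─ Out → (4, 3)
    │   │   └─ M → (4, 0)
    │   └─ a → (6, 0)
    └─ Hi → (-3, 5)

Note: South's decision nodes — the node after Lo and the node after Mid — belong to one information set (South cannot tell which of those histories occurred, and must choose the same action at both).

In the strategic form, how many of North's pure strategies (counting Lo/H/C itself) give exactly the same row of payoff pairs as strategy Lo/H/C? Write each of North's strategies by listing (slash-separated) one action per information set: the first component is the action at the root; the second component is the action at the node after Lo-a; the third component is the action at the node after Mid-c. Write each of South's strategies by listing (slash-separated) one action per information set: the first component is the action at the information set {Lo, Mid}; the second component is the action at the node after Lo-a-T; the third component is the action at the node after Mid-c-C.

Row for Lo/H/C (columns c/z/In, c/z/Out, c/y/In, c/y/Out, a/z/In, a/z/Out, a/y/In, a/y/Out): (-2,0) (-2,0) (-2,0) (-2,0) (2,6) (2,6) (2,6) (2,6).
Under Lo/H/C, North's choice at the node after Mid-c can never be reached regardless of what South does, so varying those choices leaves every outcome unchanged.
Holding the reachable choices fixed and varying the unreachable one freely already gives 2 equivalent strategies.
No other strategy reproduces this row, so those 2 are the full class: Lo/H/C, Lo/H/M.

2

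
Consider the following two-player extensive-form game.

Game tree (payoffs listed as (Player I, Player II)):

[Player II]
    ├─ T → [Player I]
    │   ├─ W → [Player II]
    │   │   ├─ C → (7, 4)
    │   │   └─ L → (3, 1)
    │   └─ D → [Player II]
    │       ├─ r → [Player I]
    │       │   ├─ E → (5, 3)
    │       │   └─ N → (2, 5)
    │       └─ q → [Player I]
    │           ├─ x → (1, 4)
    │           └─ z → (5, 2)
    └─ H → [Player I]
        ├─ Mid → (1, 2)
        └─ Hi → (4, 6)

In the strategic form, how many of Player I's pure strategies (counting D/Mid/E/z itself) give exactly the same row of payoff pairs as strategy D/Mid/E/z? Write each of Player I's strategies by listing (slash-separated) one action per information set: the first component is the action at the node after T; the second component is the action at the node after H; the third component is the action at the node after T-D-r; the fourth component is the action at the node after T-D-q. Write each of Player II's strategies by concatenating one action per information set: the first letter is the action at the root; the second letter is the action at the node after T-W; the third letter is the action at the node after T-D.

Row for D/Mid/E/z (columns TCr, TCq, TLr, TLq, HCr, HCq, HLr, HLq): (5,3) (5,2) (5,3) (5,2) (1,2) (1,2) (1,2) (1,2).
Every one of Player I's information sets is on the play path for some reply by Player II when Player I follows D/Mid/E/z.
Changing the action at any of them therefore changes at least one column, so only D/Mid/E/z itself gives this row.

1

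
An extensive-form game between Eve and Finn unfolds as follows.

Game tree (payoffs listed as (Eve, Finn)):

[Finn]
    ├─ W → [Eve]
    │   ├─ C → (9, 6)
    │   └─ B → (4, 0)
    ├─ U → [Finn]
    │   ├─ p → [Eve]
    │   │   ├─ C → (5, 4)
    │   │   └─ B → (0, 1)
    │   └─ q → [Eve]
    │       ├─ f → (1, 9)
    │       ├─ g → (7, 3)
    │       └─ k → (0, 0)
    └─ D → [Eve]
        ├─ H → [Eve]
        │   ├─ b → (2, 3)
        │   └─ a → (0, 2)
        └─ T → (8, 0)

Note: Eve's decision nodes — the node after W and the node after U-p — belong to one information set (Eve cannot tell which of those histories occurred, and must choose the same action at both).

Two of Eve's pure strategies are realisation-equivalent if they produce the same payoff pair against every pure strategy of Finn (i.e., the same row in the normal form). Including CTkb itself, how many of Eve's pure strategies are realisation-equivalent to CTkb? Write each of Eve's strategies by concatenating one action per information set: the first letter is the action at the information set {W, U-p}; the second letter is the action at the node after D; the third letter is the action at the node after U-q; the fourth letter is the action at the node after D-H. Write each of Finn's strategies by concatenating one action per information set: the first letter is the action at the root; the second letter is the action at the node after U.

2

Row for CTkb (columns Wp, Wq, Up, Uq, Dp, Dq): (9,6) (9,6) (5,4) (0,0) (8,0) (8,0).
Under CTkb, Eve's choice at the node after D-H can never be reached regardless of what Finn does, so varying those choices leaves every outcome unchanged.
Holding the reachable choices fixed and varying the unreachable one freely already gives 2 equivalent strategies.
No other strategy reproduces this row, so those 2 are the full class: CTkb, CTka.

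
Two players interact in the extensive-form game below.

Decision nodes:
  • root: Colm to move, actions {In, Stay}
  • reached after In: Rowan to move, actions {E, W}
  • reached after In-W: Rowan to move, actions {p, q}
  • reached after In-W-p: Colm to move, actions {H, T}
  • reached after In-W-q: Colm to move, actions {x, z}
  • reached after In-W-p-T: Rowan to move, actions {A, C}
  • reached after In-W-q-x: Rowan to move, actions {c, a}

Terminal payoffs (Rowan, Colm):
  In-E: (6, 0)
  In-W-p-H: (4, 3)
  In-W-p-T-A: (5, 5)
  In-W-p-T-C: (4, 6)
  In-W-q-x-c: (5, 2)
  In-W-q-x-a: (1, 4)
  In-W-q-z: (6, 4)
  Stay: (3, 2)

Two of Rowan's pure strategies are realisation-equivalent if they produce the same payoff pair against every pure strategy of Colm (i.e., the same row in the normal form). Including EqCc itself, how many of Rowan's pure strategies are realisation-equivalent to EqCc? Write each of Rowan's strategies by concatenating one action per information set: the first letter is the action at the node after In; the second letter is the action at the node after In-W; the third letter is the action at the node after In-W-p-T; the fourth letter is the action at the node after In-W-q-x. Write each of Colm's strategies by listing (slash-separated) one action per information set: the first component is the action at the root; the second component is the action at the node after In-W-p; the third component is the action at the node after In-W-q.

8

Row for EqCc (columns In/H/x, In/H/z, In/T/x, In/T/z, Stay/H/x, Stay/H/z, Stay/T/x, Stay/T/z): (6,0) (6,0) (6,0) (6,0) (3,2) (3,2) (3,2) (3,2).
Under EqCc, Rowan's choice at the node after In-W and at the node after In-W-p-T and at the node after In-W-q-x can never be reached regardless of what Colm does, so varying those choices leaves every outcome unchanged.
Holding the reachable choices fixed and varying the unreachable ones freely already gives 2 × 2 × 2 = 8 equivalent strategies.
No other strategy reproduces this row, so those 8 are the full class: EpAc, EpAa, EpCc, EpCa, EqAc, EqAa, EqCc, EqCa.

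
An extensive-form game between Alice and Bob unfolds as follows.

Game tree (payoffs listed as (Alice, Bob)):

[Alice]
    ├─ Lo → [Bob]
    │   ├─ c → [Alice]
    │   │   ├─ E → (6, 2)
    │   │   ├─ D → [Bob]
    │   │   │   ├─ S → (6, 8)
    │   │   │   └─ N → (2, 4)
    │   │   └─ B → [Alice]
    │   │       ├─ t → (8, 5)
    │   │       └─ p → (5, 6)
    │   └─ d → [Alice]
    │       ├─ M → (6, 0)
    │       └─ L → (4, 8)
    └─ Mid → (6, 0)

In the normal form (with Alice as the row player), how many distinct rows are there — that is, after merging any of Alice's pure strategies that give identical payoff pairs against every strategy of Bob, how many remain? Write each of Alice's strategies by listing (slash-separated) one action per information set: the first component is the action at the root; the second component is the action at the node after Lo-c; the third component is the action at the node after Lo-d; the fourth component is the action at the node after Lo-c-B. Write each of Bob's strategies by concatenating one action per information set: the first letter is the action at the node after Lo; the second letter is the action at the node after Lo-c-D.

9

Alice has 24 pure strategies: Lo/E/M/t, Lo/E/M/p, Lo/E/L/t, Lo/E/L/p, Lo/D/M/t, Lo/D/M/p, Lo/D/L/t, Lo/D/L/p, Lo/B/M/t, Lo/B/M/p, Lo/B/L/t, Lo/B/L/p, Mid/E/M/t, Mid/E/M/p, Mid/E/L/t, Mid/E/L/p, Mid/D/M/t, Mid/D/M/p, Mid/D/L/t, Mid/D/L/p, Mid/B/M/t, Mid/B/M/p, Mid/B/L/t, Mid/B/L/p. Columns: cS, cN, dS, dN.
{Lo/E/M/t, Lo/E/M/p} → row (6,2) (6,2) (6,0) (6,0)
{Lo/E/L/t, Lo/E/L/p} → row (6,2) (6,2) (4,8) (4,8)
{Lo/D/M/t, Lo/D/M/p} → row (6,8) (2,4) (6,0) (6,0)
{Lo/D/L/t, Lo/D/L/p} → row (6,8) (2,4) (4,8) (4,8)
{Lo/B/M/t} → row (8,5) (8,5) (6,0) (6,0)
{Lo/B/M/p} → row (5,6) (5,6) (6,0) (6,0)
{Lo/B/L/t} → row (8,5) (8,5) (4,8) (4,8)
{Lo/B/L/p} → row (5,6) (5,6) (4,8) (4,8)
{Mid/E/M/t, Mid/E/M/p, Mid/E/L/t, Mid/E/L/p, Mid/D/M/t, Mid/D/M/p, Mid/D/L/t, Mid/D/L/p, Mid/B/M/t, Mid/B/M/p, Mid/B/L/t, Mid/B/L/p} → row (6,0) (6,0) (6,0) (6,0)
That's 9 distinct rows out of 24 strategies.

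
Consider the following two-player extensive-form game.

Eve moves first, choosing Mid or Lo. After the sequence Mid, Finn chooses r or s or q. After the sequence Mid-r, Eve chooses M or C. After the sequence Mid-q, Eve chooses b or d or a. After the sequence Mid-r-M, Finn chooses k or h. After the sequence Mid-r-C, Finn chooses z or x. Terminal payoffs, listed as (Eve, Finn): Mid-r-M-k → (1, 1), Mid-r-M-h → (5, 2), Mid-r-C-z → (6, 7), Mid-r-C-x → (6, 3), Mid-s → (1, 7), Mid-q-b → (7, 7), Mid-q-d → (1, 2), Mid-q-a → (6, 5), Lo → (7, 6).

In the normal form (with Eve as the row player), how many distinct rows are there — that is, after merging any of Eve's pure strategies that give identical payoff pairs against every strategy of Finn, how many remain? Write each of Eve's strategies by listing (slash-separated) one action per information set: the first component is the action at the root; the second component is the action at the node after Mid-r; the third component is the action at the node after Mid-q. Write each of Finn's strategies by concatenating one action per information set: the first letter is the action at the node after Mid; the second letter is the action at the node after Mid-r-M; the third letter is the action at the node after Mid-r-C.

Eve has 12 pure strategies: Mid/M/b, Mid/M/d, Mid/M/a, Mid/C/b, Mid/C/d, Mid/C/a, Lo/M/b, Lo/M/d, Lo/M/a, Lo/C/b, Lo/C/d, Lo/C/a. Columns: rkz, rkx, rhz, rhx, skz, skx, shz, shx, qkz, qkx, qhz, qhx.
{Mid/M/b} → row (1,1) (1,1) (5,2) (5,2) (1,7) (1,7) (1,7) (1,7) (7,7) (7,7) (7,7) (7,7)
{Mid/M/d} → row (1,1) (1,1) (5,2) (5,2) (1,7) (1,7) (1,7) (1,7) (1,2) (1,2) (1,2) (1,2)
{Mid/M/a} → row (1,1) (1,1) (5,2) (5,2) (1,7) (1,7) (1,7) (1,7) (6,5) (6,5) (6,5) (6,5)
{Mid/C/b} → row (6,7) (6,3) (6,7) (6,3) (1,7) (1,7) (1,7) (1,7) (7,7) (7,7) (7,7) (7,7)
{Mid/C/d} → row (6,7) (6,3) (6,7) (6,3) (1,7) (1,7) (1,7) (1,7) (1,2) (1,2) (1,2) (1,2)
{Mid/C/a} → row (6,7) (6,3) (6,7) (6,3) (1,7) (1,7) (1,7) (1,7) (6,5) (6,5) (6,5) (6,5)
{Lo/M/b, Lo/M/d, Lo/M/a, Lo/C/b, Lo/C/d, Lo/C/a} → row (7,6) (7,6) (7,6) (7,6) (7,6) (7,6) (7,6) (7,6) (7,6) (7,6) (7,6) (7,6)
That's 7 distinct rows out of 12 strategies.

7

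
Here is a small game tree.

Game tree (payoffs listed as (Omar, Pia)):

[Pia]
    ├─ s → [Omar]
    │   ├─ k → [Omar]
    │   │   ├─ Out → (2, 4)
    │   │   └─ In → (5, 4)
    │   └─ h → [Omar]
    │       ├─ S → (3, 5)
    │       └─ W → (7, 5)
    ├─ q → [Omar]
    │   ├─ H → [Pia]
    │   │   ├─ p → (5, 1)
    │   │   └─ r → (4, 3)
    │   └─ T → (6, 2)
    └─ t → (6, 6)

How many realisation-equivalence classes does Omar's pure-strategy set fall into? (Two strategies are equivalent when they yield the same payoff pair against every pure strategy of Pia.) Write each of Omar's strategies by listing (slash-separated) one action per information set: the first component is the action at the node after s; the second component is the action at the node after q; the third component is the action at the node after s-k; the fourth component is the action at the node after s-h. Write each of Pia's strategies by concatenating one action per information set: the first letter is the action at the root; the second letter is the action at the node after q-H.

8

Omar has 16 pure strategies: k/H/Out/S, k/H/Out/W, k/H/In/S, k/H/In/W, k/T/Out/S, k/T/Out/W, k/T/In/S, k/T/In/W, h/H/Out/S, h/H/Out/W, h/H/In/S, h/H/In/W, h/T/Out/S, h/T/Out/W, h/T/In/S, h/T/In/W. Columns: sp, sr, qp, qr, tp, tr.
{k/H/Out/S, k/H/Out/W} → row (2,4) (2,4) (5,1) (4,3) (6,6) (6,6)
{k/H/In/S, k/H/In/W} → row (5,4) (5,4) (5,1) (4,3) (6,6) (6,6)
{k/T/Out/S, k/T/Out/W} → row (2,4) (2,4) (6,2) (6,2) (6,6) (6,6)
{k/T/In/S, k/T/In/W} → row (5,4) (5,4) (6,2) (6,2) (6,6) (6,6)
{h/H/Out/S, h/H/In/S} → row (3,5) (3,5) (5,1) (4,3) (6,6) (6,6)
{h/H/Out/W, h/H/In/W} → row (7,5) (7,5) (5,1) (4,3) (6,6) (6,6)
{h/T/Out/S, h/T/In/S} → row (3,5) (3,5) (6,2) (6,2) (6,6) (6,6)
{h/T/Out/W, h/T/In/W} → row (7,5) (7,5) (6,2) (6,2) (6,6) (6,6)
That's 8 distinct rows out of 16 strategies.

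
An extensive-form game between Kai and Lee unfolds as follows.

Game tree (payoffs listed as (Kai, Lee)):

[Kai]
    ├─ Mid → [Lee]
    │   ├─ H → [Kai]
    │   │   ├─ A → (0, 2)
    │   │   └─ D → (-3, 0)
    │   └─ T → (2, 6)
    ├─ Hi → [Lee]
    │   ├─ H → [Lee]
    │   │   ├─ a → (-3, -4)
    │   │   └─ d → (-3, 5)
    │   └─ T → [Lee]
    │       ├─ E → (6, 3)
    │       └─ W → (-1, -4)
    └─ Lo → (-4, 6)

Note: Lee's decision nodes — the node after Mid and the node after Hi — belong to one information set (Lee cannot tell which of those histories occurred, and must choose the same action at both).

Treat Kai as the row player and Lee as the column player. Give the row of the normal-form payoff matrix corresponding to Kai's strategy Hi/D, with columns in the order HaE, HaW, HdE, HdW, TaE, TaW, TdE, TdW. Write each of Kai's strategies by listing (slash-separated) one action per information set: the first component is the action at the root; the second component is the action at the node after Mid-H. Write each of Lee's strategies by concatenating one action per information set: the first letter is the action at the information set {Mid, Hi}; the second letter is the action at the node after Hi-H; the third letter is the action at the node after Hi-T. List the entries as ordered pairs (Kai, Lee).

(-3,-4) (-3,-4) (-3,5) (-3,5) (6,3) (-1,-4) (6,3) (-1,-4)

vs HaE: Kai plays Hi → Lee plays H at [Hi] → Lee plays a at [Hi-H] → (-3, -4)
vs HaW: Kai plays Hi → Lee plays H at [Hi] → Lee plays a at [Hi-H] → (-3, -4)
vs HdE: Kai plays Hi → Lee plays H at [Hi] → Lee plays d at [Hi-H] → (-3, 5)
vs HdW: Kai plays Hi → Lee plays H at [Hi] → Lee plays d at [Hi-H] → (-3, 5)
vs TaE: Kai plays Hi → Lee plays T at [Hi] → Lee plays E at [Hi-T] → (6, 3)
vs TaW: Kai plays Hi → Lee plays T at [Hi] → Lee plays W at [Hi-T] → (-1, -4)
vs TdE: Kai plays Hi → Lee plays T at [Hi] → Lee plays E at [Hi-T] → (6, 3)
vs TdW: Kai plays Hi → Lee plays T at [Hi] → Lee plays W at [Hi-T] → (-1, -4)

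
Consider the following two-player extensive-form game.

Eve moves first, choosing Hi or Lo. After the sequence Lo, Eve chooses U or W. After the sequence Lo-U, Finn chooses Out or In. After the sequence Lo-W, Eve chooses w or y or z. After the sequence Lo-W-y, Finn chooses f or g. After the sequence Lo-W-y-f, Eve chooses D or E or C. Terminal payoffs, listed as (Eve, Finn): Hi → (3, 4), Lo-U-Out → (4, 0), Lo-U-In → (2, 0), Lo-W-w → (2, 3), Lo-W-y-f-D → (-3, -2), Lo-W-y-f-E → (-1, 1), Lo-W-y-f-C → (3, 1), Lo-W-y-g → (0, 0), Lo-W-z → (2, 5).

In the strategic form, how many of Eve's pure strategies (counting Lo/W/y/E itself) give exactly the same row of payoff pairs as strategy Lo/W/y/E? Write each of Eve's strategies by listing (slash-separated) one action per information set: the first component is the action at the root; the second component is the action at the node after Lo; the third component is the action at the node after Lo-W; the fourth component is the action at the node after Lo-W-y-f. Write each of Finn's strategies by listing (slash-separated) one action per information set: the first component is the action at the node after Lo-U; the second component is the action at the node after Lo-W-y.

1

Row for Lo/W/y/E (columns Out/f, Out/g, In/f, In/g): (-1,1) (0,0) (-1,1) (0,0).
Every one of Eve's information sets is on the play path for some reply by Finn when Eve follows Lo/W/y/E.
Changing the action at any of them therefore changes at least one column, so only Lo/W/y/E itself gives this row.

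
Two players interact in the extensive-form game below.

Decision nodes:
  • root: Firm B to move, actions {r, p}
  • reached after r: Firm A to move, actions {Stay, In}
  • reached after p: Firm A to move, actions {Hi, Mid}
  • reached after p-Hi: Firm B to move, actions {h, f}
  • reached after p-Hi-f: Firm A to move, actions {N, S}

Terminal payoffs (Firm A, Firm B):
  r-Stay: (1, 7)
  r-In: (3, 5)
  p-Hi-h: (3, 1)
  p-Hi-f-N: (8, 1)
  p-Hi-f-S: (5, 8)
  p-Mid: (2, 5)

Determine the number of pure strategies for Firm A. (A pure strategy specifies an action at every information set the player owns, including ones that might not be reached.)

Firm A owns the node after r with actions {Stay, In} — two choices.
Firm A owns the node after p with actions {Hi, Mid} — two choices.
Firm A owns the node after p-Hi-f with actions {N, S} — two choices.
A pure strategy fixes one action at each information set independently, so the count is the product 2 × 2 × 2 = 8.
(For reference, Firm B has 4 pure strategies, giving a 8×4 normal-form matrix.)

8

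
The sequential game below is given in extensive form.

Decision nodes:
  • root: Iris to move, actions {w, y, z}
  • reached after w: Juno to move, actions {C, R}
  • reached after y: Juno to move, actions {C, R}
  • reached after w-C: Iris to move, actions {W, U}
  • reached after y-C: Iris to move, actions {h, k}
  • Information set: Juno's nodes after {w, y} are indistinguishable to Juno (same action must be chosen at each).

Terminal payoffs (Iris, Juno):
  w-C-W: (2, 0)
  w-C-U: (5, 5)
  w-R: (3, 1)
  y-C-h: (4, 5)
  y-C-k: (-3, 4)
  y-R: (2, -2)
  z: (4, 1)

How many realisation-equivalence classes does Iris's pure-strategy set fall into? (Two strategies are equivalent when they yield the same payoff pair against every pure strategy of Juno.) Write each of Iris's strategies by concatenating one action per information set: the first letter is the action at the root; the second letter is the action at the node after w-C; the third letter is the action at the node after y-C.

5

Iris has 12 pure strategies: wWh, wWk, wUh, wUk, yWh, yWk, yUh, yUk, zWh, zWk, zUh, zUk. Columns: C, R.
{wWh, wWk} → row (2,0) (3,1)
{wUh, wUk} → row (5,5) (3,1)
{yWh, yUh} → row (4,5) (2,-2)
{yWk, yUk} → row (-3,4) (2,-2)
{zWh, zWk, zUh, zUk} → row (4,1) (4,1)
That's 5 distinct rows out of 12 strategies.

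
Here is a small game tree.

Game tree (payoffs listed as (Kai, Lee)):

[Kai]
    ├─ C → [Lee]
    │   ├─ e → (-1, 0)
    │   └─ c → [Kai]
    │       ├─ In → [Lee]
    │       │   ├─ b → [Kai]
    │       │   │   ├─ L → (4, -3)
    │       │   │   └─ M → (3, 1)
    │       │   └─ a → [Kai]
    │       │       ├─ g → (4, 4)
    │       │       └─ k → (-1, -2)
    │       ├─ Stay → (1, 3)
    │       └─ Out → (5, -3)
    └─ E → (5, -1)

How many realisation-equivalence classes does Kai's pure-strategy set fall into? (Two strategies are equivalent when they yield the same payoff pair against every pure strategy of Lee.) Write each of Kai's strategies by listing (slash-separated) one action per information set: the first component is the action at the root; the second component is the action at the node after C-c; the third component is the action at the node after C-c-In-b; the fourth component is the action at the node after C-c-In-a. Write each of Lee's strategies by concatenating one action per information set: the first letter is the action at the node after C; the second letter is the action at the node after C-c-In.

7

Kai has 24 pure strategies: C/In/L/g, C/In/L/k, C/In/M/g, C/In/M/k, C/Stay/L/g, C/Stay/L/k, C/Stay/M/g, C/Stay/M/k, C/Out/L/g, C/Out/L/k, C/Out/M/g, C/Out/M/k, E/In/L/g, E/In/L/k, E/In/M/g, E/In/M/k, E/Stay/L/g, E/Stay/L/k, E/Stay/M/g, E/Stay/M/k, E/Out/L/g, E/Out/L/k, E/Out/M/g, E/Out/M/k. Columns: eb, ea, cb, ca.
{C/In/L/g} → row (-1,0) (-1,0) (4,-3) (4,4)
{C/In/L/k} → row (-1,0) (-1,0) (4,-3) (-1,-2)
{C/In/M/g} → row (-1,0) (-1,0) (3,1) (4,4)
{C/In/M/k} → row (-1,0) (-1,0) (3,1) (-1,-2)
{C/Stay/L/g, C/Stay/L/k, C/Stay/M/g, C/Stay/M/k} → row (-1,0) (-1,0) (1,3) (1,3)
{C/Out/L/g, C/Out/L/k, C/Out/M/g, C/Out/M/k} → row (-1,0) (-1,0) (5,-3) (5,-3)
{E/In/L/g, E/In/L/k, E/In/M/g, E/In/M/k, E/Stay/L/g, E/Stay/L/k, E/Stay/M/g, E/Stay/M/k, E/Out/L/g, E/Out/L/k, E/Out/M/g, E/Out/M/k} → row (5,-1) (5,-1) (5,-1) (5,-1)
That's 7 distinct rows out of 24 strategies.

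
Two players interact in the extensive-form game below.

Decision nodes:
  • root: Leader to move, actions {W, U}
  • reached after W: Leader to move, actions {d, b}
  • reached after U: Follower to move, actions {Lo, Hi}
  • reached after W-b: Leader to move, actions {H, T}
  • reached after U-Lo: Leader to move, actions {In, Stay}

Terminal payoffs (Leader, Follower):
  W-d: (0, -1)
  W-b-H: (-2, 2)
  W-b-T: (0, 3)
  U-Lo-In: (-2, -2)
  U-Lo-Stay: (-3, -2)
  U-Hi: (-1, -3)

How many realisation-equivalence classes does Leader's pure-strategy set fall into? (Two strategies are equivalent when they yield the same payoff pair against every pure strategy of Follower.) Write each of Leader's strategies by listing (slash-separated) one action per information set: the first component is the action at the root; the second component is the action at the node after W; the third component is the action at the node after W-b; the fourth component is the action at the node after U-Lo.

Leader has 16 pure strategies: W/d/H/In, W/d/H/Stay, W/d/T/In, W/d/T/Stay, W/b/H/In, W/b/H/Stay, W/b/T/In, W/b/T/Stay, U/d/H/In, U/d/H/Stay, U/d/T/In, U/d/T/Stay, U/b/H/In, U/b/H/Stay, U/b/T/In, U/b/T/Stay. Columns: Lo, Hi.
{W/d/H/In, W/d/H/Stay, W/d/T/In, W/d/T/Stay} → row (0,-1) (0,-1)
{W/b/H/In, W/b/H/Stay} → row (-2,2) (-2,2)
{W/b/T/In, W/b/T/Stay} → row (0,3) (0,3)
{U/d/H/In, U/d/T/In, U/b/H/In, U/b/T/In} → row (-2,-2) (-1,-3)
{U/d/H/Stay, U/d/T/Stay, U/b/H/Stay, U/b/T/Stay} → row (-3,-2) (-1,-3)
That's 5 distinct rows out of 16 strategies.

5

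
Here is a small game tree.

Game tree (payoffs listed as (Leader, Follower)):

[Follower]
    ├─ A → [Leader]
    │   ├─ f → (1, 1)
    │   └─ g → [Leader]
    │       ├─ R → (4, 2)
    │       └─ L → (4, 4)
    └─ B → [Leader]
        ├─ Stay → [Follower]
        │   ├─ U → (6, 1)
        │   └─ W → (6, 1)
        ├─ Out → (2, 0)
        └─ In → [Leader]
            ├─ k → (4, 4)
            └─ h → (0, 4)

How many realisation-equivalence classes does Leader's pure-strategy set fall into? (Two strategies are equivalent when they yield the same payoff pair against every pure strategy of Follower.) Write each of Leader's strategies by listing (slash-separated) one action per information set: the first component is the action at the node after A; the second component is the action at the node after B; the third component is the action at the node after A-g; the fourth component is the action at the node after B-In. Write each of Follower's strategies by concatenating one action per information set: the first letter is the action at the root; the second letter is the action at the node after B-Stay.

12

Leader has 24 pure strategies: f/Stay/R/k, f/Stay/R/h, f/Stay/L/k, f/Stay/L/h, f/Out/R/k, f/Out/R/h, f/Out/L/k, f/Out/L/h, f/In/R/k, f/In/R/h, f/In/L/k, f/In/L/h, g/Stay/R/k, g/Stay/R/h, g/Stay/L/k, g/Stay/L/h, g/Out/R/k, g/Out/R/h, g/Out/L/k, g/Out/L/h, g/In/R/k, g/In/R/h, g/In/L/k, g/In/L/h. Columns: AU, AW, BU, BW.
{f/Stay/R/k, f/Stay/R/h, f/Stay/L/k, f/Stay/L/h} → row (1,1) (1,1) (6,1) (6,1)
{f/Out/R/k, f/Out/R/h, f/Out/L/k, f/Out/L/h} → row (1,1) (1,1) (2,0) (2,0)
{f/In/R/k, f/In/L/k} → row (1,1) (1,1) (4,4) (4,4)
{f/In/R/h, f/In/L/h} → row (1,1) (1,1) (0,4) (0,4)
{g/Stay/R/k, g/Stay/R/h} → row (4,2) (4,2) (6,1) (6,1)
{g/Stay/L/k, g/Stay/L/h} → row (4,4) (4,4) (6,1) (6,1)
{g/Out/R/k, g/Out/R/h} → row (4,2) (4,2) (2,0) (2,0)
{g/Out/L/k, g/Out/L/h} → row (4,4) (4,4) (2,0) (2,0)
{g/In/R/k} → row (4,2) (4,2) (4,4) (4,4)
{g/In/R/h} → row (4,2) (4,2) (0,4) (0,4)
{g/In/L/k} → row (4,4) (4,4) (4,4) (4,4)
{g/In/L/h} → row (4,4) (4,4) (0,4) (0,4)
That's 12 distinct rows out of 24 strategies.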